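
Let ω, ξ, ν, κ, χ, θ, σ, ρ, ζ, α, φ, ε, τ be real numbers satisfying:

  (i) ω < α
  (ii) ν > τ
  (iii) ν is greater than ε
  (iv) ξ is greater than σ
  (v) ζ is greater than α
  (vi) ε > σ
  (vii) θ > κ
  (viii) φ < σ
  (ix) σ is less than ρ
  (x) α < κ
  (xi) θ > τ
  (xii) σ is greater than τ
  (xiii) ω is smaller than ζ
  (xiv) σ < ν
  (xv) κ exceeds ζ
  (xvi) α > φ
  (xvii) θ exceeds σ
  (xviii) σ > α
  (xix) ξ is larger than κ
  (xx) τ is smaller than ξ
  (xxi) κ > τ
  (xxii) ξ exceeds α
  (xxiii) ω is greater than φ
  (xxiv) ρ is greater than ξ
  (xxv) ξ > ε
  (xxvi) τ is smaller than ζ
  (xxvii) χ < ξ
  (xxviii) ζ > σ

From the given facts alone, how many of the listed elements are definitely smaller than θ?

Directly below θ: τ, σ, κ.
One step further: φ, α, ζ (6 so far).
One step further: ω (7 so far).
No other element is forced below θ by the given relations, so the count is 7.

7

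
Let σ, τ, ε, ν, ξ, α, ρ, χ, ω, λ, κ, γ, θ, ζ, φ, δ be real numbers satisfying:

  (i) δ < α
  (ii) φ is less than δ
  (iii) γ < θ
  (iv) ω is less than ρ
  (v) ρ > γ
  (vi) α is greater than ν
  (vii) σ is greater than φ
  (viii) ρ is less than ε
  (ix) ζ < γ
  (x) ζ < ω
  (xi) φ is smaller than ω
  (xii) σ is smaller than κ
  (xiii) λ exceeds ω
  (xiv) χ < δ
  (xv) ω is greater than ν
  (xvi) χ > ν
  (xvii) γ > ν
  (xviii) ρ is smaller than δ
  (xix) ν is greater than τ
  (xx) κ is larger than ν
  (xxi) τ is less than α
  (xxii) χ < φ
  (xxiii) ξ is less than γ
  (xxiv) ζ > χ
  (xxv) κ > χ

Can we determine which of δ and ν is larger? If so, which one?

The relevant relations are ν < χ; χ < ζ; ζ < γ; γ < ρ; ρ < δ.
Together: ν < χ < ζ < γ < ρ < δ.
So δ is larger.

δ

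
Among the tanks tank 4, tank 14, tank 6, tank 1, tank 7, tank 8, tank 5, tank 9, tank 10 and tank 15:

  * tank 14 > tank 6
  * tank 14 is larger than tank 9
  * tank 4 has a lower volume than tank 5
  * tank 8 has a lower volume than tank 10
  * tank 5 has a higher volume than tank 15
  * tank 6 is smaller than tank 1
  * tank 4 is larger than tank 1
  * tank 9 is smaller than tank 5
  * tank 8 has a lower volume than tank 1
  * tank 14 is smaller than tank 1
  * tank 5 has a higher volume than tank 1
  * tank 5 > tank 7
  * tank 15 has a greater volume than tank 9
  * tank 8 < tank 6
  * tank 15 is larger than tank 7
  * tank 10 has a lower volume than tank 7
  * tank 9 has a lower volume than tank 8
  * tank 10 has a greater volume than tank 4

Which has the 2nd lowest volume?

tank 8

The consecutive relations fix a unique order: tank 9 < tank 8 < tank 6 < tank 14 < tank 1 < tank 4 < tank 10 < tank 7 < tank 15 < tank 5.
The 2nd smallest is tank 8.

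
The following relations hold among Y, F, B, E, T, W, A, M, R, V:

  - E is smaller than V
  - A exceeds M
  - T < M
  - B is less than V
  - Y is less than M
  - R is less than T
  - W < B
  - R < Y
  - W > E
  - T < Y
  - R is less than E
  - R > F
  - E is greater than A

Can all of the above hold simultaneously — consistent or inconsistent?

consistent

Every relation is compatible with F < R < T < Y < M < A < E < W < B < V; the set is consistent.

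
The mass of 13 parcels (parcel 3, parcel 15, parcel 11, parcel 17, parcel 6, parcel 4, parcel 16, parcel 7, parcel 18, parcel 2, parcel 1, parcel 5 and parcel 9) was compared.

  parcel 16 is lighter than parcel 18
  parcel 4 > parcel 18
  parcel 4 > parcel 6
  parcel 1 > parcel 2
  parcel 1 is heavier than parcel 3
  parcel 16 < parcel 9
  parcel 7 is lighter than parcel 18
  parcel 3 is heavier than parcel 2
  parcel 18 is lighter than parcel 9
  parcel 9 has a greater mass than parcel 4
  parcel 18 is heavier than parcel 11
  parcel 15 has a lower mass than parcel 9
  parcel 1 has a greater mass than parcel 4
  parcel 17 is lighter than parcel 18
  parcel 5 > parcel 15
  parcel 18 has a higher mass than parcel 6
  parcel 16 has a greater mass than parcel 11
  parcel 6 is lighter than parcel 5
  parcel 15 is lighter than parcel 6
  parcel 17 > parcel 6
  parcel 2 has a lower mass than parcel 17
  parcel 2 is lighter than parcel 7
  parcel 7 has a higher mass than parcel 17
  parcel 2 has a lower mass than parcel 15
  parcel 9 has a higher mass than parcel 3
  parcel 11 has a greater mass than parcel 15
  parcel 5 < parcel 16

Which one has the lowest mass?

Chaining upward from parcel 2: directly above it, parcel 15, parcel 17, parcel 7, parcel 3, parcel 1; then parcel 6, parcel 11, parcel 5, parcel 18, parcel 9; then parcel 16, parcel 4.
That covers every other element, and nothing is given below parcel 2, so parcel 2 is the lowest mass.

parcel 2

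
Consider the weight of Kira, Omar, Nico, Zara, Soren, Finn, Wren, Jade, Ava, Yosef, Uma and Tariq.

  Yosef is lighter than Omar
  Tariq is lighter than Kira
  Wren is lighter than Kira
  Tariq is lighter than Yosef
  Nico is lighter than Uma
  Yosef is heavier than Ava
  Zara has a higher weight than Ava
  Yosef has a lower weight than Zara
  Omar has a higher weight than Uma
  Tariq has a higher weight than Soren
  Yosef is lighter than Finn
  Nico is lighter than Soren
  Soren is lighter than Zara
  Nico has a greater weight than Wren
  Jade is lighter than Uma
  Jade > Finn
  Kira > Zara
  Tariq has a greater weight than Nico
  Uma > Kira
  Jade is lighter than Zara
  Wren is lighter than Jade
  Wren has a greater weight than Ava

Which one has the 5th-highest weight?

Jade

Piecing the relations together gives one ordering: Ava < Wren < Nico < Soren < Tariq < Yosef < Finn < Jade < Zara < Kira < Uma < Omar.
The 5th largest is Jade.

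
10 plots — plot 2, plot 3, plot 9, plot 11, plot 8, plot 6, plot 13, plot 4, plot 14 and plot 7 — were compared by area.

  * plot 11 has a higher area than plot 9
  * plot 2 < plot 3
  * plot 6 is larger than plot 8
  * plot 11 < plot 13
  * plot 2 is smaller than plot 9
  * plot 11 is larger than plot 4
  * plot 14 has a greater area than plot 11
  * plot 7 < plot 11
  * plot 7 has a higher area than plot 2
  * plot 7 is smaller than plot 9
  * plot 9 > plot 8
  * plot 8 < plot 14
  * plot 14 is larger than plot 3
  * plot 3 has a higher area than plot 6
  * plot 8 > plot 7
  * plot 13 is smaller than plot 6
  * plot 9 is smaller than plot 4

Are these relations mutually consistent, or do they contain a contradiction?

Every relation is compatible with plot 2 < plot 7 < plot 8 < plot 9 < plot 4 < plot 11 < plot 13 < plot 6 < plot 3 < plot 14; the set is consistent.

consistent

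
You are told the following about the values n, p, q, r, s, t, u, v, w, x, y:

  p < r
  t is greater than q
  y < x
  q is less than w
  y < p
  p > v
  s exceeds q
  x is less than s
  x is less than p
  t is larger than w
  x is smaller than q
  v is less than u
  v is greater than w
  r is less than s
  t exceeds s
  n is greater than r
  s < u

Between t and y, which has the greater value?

y < x and x < q give y < q.
With q < w: y < x < q < w.
With w < v: y < x < q < w < v.
With v < p: y < x < q < w < v < p.
With p < r: y < x < q < w < v < p < r.
Then r < s extends the chain to s.
With s < t: y < x < q < w < v < p < r < s < t.
So y < t; t is the larger of the two.

t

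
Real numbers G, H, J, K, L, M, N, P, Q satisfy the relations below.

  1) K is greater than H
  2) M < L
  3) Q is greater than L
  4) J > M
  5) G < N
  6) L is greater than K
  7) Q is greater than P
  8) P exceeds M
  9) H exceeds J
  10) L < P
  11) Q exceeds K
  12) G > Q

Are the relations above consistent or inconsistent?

consistent

The single ordering M < J < H < K < L < P < Q < G < N satisfies every listed relation, so no contradiction arises.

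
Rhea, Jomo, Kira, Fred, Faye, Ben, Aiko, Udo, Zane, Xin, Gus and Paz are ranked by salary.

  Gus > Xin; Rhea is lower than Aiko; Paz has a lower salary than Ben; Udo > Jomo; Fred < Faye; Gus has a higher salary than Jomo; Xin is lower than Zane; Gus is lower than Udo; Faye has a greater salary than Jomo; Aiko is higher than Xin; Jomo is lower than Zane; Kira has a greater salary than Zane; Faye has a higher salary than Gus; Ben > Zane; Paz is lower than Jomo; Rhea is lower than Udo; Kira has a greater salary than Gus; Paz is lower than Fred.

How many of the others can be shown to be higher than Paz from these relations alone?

From Paz the given relations immediately reach Jomo, Fred, Ben.
From those, Gus, Zane, Faye, Udo — 7 in total.
From those, Kira — 8 in total.
Nothing else is reachable above Paz; 8 in all.

8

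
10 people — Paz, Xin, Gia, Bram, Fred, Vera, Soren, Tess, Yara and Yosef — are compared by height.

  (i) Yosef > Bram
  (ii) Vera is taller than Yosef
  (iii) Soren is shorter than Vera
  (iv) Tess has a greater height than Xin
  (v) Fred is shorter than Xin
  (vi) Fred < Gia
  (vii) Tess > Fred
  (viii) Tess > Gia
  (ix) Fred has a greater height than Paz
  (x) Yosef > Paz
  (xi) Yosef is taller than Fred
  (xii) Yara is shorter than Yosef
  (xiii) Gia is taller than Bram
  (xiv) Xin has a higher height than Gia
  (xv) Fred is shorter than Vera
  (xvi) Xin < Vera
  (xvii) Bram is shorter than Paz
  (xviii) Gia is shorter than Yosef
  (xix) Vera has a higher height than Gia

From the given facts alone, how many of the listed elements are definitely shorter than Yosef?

From Yosef the given relations immediately reach Bram, Paz, Fred, Yara, Gia.
No other element is forced below Yosef by the given relations, so the count is 5.

5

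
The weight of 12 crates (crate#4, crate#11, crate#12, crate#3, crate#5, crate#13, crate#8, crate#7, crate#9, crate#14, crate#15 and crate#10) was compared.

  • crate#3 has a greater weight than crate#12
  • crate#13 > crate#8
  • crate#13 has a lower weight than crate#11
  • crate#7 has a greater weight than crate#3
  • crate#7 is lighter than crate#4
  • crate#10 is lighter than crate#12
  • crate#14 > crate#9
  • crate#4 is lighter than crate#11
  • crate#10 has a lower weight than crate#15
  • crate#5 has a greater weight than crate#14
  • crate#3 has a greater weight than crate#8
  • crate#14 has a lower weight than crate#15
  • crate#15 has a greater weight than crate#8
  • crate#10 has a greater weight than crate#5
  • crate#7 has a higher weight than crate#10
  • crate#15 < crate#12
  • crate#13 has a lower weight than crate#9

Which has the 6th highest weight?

Piecing the relations together gives one ordering: crate#8 < crate#13 < crate#9 < crate#14 < crate#5 < crate#10 < crate#15 < crate#12 < crate#3 < crate#7 < crate#4 < crate#11.
The 6th largest is crate#15.

crate#15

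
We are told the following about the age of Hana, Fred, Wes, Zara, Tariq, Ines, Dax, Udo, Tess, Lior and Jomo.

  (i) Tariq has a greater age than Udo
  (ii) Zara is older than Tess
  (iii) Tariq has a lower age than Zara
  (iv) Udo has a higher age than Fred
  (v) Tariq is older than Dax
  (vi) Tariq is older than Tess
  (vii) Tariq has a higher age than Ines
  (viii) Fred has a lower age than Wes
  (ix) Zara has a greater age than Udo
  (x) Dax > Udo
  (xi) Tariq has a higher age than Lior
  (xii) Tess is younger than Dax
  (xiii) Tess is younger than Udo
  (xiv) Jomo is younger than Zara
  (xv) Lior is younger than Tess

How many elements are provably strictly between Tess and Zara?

Chaining upward from Tess reaches: Udo, Dax, Tariq.
Chaining downward from Zara reaches: Lior, Jomo, Fred, Udo, Dax, Ines, Tariq.
Strictly between Tess and Zara are those in both lists: Udo, Dax, Tariq — 3 elements.

3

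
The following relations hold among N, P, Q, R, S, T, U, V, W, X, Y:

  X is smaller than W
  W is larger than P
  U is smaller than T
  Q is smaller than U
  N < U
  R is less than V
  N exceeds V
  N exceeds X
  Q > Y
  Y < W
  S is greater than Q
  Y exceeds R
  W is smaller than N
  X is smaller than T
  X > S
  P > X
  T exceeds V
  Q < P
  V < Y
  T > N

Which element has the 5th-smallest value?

Chaining the given pairs: R < V < Y < Q < S < X < P < W < N < U < T.
Counting 5 from the smallest end gives S.

S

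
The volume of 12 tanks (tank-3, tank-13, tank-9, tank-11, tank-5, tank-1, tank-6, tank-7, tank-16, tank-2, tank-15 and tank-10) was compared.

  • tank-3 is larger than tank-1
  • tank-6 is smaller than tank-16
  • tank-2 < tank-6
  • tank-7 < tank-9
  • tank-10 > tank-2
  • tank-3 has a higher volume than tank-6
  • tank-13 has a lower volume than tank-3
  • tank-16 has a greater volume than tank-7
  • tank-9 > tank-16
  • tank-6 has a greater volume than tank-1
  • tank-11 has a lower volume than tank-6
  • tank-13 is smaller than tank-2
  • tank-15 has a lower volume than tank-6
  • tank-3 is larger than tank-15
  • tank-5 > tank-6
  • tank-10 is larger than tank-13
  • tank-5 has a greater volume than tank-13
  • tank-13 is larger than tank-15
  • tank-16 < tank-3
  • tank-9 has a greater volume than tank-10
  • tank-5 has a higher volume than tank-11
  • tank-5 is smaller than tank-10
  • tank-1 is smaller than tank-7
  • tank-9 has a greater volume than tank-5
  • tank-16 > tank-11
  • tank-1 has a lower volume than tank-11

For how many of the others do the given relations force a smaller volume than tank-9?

10

From tank-9 the given relations immediately reach tank-5, tank-7, tank-10, tank-16.
From those, tank-1, tank-13, tank-11, tank-2, tank-6 — 9 in total.
From those, tank-15 — 10 in total.
Nothing else is reachable below tank-9; 10 in all.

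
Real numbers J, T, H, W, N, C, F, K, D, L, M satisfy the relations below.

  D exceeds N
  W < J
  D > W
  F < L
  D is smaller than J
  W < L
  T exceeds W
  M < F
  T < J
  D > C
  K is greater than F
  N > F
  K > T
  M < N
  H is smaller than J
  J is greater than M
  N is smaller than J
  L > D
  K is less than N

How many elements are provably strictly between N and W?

The relations place W below N. An element lies strictly between them when it is forced above W and also forced below N.
Above W: {T, K, D, J, L}. Below N: {M, T, F, K}.
Intersection: {T, K} — 2.

2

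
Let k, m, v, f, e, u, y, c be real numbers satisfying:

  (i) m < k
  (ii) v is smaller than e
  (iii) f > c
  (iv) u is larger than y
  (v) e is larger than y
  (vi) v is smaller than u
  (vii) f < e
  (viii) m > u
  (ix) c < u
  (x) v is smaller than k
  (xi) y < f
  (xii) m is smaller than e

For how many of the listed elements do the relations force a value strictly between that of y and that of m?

Chaining upward from y reaches: f, u, e, k.
Chaining downward from m reaches: c, v, u.
Strictly between y and m are those in both lists: u — 1 element.

1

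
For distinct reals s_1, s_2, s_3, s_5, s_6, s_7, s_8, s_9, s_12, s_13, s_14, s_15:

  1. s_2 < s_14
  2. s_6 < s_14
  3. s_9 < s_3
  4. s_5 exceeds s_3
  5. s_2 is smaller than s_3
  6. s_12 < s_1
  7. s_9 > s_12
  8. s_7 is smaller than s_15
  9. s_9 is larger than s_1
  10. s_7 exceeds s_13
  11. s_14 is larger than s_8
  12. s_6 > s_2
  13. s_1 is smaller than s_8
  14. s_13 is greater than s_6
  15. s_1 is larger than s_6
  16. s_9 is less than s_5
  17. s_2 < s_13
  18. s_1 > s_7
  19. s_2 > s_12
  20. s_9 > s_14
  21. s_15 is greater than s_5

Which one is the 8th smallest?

s_14

The consecutive relations fix a unique order: s_12 < s_2 < s_6 < s_13 < s_7 < s_1 < s_8 < s_14 < s_9 < s_3 < s_5 < s_15.
The 8th smallest is s_14.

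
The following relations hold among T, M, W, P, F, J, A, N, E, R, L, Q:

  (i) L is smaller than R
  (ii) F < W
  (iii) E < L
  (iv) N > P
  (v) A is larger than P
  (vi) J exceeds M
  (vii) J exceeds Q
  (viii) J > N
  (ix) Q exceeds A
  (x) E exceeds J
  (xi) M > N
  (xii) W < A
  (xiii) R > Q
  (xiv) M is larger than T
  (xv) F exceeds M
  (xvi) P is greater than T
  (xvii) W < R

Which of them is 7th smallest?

Piecing the relations together gives one ordering: T < P < N < M < F < W < A < Q < J < E < L < R.
Counting 7 from the smallest end gives A.

A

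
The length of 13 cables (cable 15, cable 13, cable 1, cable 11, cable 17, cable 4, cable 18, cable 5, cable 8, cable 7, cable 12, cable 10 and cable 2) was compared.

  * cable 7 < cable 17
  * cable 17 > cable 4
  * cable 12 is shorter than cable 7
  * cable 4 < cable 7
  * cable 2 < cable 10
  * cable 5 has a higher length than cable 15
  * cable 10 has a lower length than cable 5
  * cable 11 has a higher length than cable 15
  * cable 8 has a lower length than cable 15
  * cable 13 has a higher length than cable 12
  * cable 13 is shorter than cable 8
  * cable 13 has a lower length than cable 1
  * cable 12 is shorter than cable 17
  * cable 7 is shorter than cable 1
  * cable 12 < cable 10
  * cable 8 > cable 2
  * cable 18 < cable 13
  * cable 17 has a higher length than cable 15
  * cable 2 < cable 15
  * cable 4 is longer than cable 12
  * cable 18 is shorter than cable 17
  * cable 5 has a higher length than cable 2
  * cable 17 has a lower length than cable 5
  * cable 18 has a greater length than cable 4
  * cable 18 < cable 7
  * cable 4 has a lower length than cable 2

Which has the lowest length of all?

cable 4 is not least since cable 12 < cable 4; cable 18 is not least since cable 4 < cable 18; cable 13 is not least since cable 12 < cable 13; cable 2 is not least since cable 4 < cable 2; cable 8 is not least since cable 2 < cable 8; cable 15 is not least since cable 2 < cable 15; cable 11 is not least since cable 15 < cable 11; cable 7 is not least since cable 12 < cable 7; cable 10 is not least since cable 2 < cable 10; cable 17 is not least since cable 12 < cable 17; cable 5 is not least since cable 10 < cable 5; cable 1 is not least since cable 7 < cable 1.
Only cable 12 has nothing below it, so cable 12 is the lowest length.

cable 12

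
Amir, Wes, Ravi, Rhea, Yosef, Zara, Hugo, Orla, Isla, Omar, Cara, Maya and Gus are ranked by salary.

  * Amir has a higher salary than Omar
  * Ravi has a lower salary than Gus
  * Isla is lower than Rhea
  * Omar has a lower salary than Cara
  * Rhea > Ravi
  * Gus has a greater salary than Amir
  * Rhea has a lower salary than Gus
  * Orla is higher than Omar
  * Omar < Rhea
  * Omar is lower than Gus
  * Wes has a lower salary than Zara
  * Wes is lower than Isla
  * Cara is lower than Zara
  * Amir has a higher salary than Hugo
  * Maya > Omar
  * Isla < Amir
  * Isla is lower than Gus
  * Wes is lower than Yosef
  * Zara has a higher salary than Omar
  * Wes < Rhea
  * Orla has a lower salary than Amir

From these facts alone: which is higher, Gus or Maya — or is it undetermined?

undetermined

Following every chain through Maya: below Maya we get Omar.
Gus is not reached, and no chain runs the other way from Gus to Maya.
So the given relations leave the order of Maya and Gus undetermined.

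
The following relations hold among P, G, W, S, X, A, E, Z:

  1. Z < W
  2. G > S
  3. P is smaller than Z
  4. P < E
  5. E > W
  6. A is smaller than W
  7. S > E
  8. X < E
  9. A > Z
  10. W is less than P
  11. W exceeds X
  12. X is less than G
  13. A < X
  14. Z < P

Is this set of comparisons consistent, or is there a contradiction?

We have P < Z stated directly, yet also Z < A < X < W < P by chaining the others — so Z < P. Contradiction.

inconsistent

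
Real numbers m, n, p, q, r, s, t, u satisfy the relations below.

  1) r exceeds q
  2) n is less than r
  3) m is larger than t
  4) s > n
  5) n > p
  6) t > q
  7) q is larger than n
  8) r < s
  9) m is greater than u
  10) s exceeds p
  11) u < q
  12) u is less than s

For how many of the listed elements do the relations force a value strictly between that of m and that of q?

1

The relations place q below m. An element lies strictly between them when it is forced above q and also forced below m.
Above q: {r, s, t}. Below m: {p, u, n, t}.
Intersection: {t} — 1.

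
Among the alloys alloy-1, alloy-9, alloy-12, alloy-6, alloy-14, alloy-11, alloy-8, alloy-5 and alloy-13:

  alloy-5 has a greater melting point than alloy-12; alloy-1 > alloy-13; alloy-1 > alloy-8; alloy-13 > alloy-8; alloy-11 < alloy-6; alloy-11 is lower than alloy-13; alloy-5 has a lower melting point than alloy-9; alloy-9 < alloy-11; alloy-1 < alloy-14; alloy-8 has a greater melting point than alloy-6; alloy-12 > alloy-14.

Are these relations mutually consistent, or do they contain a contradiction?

Chaining the given relations yields alloy-9 < alloy-11 < alloy-6 < alloy-8 < alloy-13 < alloy-1 < alloy-14 < alloy-12 < alloy-5, so alloy-9 < alloy-5. But one relation states alloy-5 < alloy-9. These cannot both hold.

inconsistent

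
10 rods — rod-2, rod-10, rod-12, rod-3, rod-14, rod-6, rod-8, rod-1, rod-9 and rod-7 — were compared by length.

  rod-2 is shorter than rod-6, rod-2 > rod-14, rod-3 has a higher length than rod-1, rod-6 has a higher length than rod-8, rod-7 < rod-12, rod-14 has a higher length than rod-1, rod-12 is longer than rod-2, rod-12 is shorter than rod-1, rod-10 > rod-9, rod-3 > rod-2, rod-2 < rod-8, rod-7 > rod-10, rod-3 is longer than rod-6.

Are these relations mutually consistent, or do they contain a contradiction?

Chaining the given relations yields rod-12 < rod-1 < rod-14 < rod-2, so rod-12 < rod-2. But one relation states rod-2 < rod-12. These cannot both hold.

inconsistent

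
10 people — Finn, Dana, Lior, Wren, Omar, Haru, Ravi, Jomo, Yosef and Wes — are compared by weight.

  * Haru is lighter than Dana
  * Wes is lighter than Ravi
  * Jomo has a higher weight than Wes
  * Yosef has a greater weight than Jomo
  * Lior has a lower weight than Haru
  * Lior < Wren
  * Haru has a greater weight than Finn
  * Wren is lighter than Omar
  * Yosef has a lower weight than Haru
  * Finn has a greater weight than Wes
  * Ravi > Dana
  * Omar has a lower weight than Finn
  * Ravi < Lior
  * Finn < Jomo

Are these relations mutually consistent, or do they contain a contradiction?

inconsistent

Chaining the given relations yields Ravi < Lior < Wren < Omar < Finn < Jomo < Yosef < Haru < Dana, so Ravi < Dana. But one relation states Dana < Ravi. These cannot both hold.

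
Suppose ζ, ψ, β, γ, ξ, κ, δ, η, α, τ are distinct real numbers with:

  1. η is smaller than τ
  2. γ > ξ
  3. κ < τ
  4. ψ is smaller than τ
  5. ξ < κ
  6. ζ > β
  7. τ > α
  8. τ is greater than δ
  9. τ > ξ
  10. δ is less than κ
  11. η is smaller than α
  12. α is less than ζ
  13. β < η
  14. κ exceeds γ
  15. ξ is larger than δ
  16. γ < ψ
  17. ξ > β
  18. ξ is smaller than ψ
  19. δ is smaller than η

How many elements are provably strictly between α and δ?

The relations place δ below α. An element lies strictly between them when it is forced above δ and also forced below α.
Above δ: {ξ, γ, η, ψ, κ, ζ, τ}. Below α: {β, η}.
Intersection: {η} — 1.

1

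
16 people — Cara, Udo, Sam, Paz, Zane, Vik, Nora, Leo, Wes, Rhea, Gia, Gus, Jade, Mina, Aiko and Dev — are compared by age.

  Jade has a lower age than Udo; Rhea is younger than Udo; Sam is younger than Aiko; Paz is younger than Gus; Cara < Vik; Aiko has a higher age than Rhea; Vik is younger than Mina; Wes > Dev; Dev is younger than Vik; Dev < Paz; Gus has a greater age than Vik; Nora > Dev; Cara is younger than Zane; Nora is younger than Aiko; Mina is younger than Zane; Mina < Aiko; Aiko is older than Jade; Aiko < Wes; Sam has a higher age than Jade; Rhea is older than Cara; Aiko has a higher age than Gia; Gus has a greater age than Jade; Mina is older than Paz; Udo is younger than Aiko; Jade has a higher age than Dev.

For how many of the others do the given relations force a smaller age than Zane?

From Zane the given relations immediately reach Cara, Mina.
From those, Paz, Vik — 4 in total.
From those, Dev — 5 in total.
Nothing else is reachable below Zane; 5 in all.

5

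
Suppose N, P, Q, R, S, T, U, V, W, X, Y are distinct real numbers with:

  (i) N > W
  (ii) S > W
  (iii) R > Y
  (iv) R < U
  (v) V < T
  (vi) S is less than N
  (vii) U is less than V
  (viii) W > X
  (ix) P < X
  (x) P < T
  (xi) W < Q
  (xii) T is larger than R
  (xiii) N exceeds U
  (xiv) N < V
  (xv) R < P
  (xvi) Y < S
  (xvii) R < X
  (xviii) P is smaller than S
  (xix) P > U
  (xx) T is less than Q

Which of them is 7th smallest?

Piecing the relations together gives one ordering: Y < R < U < P < X < W < S < N < V < T < Q.
Counting 7 from the smallest end gives S.

S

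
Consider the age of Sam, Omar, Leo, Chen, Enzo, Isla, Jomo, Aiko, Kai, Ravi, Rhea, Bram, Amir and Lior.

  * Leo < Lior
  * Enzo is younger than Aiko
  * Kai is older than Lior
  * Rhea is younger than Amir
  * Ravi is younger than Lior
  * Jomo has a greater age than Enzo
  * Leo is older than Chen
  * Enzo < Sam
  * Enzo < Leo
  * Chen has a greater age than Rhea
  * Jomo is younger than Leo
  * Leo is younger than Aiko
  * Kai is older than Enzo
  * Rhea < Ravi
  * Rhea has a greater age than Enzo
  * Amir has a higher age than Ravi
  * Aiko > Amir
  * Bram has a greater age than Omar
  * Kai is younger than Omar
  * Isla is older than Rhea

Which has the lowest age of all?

Chaining upward from Enzo: directly above it, Rhea, Jomo, Leo, Sam, Kai, Aiko; then Chen, Ravi, Lior, Isla, Amir, Omar; then Bram.
That covers every other element, and nothing is given below Enzo, so Enzo is the lowest age.

Enzo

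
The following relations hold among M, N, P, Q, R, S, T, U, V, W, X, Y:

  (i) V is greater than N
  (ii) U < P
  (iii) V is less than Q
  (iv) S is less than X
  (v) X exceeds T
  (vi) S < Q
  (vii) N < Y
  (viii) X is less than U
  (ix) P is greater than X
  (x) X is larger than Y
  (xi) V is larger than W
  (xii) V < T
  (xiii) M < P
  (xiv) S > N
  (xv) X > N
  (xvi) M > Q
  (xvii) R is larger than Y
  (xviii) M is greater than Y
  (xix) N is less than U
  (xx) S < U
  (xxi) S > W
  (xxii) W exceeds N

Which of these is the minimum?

W is not least since N < W; Y is not least since N < Y; S is not least since W < S; V is not least since N < V; T is not least since V < T; Q is not least since V < Q; M is not least since Y < M; X is not least since N < X; U is not least since X < U; P is not least since M < P; R is not least since Y < R.
Only N has nothing below it, so N is the minimum.

N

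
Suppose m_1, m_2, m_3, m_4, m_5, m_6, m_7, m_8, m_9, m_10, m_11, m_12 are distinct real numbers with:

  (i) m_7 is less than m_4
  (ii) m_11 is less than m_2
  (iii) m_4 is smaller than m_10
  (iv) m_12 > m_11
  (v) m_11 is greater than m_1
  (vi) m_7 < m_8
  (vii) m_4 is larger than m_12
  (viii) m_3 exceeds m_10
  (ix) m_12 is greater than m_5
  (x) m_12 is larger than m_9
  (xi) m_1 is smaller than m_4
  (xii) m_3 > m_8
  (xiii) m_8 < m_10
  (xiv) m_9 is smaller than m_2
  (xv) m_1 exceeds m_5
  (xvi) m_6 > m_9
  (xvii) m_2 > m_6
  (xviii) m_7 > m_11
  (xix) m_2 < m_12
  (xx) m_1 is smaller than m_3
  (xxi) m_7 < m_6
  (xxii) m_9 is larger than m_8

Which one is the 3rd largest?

Chaining the given pairs: m_5 < m_1 < m_11 < m_7 < m_8 < m_9 < m_6 < m_2 < m_12 < m_4 < m_10 < m_3.
Counting 3 from the largest end gives m_4.

m_4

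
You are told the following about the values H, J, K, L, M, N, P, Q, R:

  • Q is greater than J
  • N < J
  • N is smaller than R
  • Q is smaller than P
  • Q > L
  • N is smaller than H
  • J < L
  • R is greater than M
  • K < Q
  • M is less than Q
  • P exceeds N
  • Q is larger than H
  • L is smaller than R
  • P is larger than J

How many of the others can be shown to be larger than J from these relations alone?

4

The elements the relations force above J are L, Q, R, P — no chain reaches any other.
That is 4.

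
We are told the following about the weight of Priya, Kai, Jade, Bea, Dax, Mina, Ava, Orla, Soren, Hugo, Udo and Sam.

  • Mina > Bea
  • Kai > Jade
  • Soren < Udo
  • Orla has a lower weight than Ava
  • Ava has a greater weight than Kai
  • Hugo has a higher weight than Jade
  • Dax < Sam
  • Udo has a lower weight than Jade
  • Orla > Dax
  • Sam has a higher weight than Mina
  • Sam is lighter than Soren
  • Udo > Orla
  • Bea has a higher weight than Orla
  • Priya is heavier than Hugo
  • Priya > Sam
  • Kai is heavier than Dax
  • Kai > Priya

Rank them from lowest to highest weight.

Dax < Orla < Bea < Mina < Sam < Soren < Udo < Jade < Hugo < Priya < Kai < Ava

The consecutive links are each given: Dax < Orla; Orla < Bea; Bea < Mina; Mina < Sam; Sam < Soren; Soren < Udo; Udo < Jade; Jade < Hugo; Hugo < Priya; Priya < Kai; Kai < Ava.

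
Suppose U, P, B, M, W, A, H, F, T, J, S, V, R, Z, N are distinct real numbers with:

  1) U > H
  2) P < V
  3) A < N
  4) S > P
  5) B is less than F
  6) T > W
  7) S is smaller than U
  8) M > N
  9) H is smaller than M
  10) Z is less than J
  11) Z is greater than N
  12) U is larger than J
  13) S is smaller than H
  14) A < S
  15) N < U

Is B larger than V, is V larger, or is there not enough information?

Following every chain through B: above B we get F.
V is not reached, and no chain runs the other way from V to B.
So the given relations leave the order of B and V undetermined.

undetermined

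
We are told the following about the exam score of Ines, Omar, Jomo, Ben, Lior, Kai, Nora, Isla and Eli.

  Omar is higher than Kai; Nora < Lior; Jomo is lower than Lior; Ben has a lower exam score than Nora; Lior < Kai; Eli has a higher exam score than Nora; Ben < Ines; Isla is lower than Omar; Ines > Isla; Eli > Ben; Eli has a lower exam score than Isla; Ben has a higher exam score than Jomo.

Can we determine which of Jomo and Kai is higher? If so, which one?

Kai

The relevant relations are Jomo < Ben; Ben < Nora; Nora < Lior; Lior < Kai.
Together: Jomo < Ben < Nora < Lior < Kai.
So Kai is higher.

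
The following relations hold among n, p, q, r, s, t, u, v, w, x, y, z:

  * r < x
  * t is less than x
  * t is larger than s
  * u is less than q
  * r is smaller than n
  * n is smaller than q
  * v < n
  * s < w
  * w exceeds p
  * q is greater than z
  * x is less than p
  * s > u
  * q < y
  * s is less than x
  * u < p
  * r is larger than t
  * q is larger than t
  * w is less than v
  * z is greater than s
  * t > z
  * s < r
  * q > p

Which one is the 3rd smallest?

Piecing the relations together gives one ordering: u < s < z < t < r < x < p < w < v < n < q < y.
Counting 3 from the smallest end gives z.

z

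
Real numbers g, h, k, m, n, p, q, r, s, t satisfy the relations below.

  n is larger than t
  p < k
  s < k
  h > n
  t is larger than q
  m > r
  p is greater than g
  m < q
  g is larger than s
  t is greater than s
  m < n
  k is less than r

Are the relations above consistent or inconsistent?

The single ordering s < g < p < k < r < m < q < t < n < h satisfies every listed relation, so no contradiction arises.

consistent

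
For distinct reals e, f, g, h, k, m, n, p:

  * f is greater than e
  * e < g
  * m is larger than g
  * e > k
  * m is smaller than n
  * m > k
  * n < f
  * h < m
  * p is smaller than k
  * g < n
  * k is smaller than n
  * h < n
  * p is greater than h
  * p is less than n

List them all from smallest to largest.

h < p < k < e < g < m < n < f

Each adjacent pair is fixed by a given relation: h < p; p < k; k < e; e < g; g < m; m < n; n < f. Chaining them end to end gives the full order.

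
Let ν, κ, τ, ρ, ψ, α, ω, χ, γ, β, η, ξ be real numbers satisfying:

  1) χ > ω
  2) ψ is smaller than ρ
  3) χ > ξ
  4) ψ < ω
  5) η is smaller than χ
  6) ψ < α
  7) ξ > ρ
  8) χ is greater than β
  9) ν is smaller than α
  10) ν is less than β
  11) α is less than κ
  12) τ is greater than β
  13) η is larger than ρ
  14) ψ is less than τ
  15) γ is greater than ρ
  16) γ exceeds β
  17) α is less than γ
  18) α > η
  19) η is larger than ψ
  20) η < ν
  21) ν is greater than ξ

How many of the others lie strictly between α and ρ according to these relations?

3

The relations place ρ below α. An element lies strictly between them when it is forced above ρ and also forced below α.
Above ρ: {η, ξ, ν, β, κ, γ, τ, χ}. Below α: {ψ, η, ξ, ν}.
Intersection: {η, ξ, ν} — 3.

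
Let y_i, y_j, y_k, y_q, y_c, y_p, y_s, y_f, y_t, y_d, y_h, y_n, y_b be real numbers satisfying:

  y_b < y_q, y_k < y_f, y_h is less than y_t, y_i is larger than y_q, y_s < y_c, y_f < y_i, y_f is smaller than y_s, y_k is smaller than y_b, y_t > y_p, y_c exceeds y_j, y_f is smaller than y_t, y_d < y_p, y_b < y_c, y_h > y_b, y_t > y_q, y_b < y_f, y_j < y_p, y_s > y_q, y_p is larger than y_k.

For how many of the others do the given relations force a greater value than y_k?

The elements the relations force above y_k are y_b, y_q, y_h, y_p, y_f, y_i, y_s, y_t, y_c — no chain reaches any other.
That is 9.

9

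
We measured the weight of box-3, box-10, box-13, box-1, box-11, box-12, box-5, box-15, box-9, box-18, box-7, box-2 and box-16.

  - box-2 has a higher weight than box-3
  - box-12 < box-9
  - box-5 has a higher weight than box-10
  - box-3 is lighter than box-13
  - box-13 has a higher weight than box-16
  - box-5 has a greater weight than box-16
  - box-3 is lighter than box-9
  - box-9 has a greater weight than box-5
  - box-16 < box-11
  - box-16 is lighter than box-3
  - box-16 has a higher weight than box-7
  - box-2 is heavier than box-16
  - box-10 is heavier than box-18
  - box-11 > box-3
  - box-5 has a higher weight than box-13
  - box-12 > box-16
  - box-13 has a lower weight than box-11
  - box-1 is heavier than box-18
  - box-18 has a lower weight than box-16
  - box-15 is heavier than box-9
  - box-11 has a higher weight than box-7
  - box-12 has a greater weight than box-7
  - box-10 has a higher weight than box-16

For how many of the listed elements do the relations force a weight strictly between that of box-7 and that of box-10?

Chaining upward from box-7 reaches: box-16, box-3, box-12, box-13, box-5, box-2, box-9, box-15, box-11.
Chaining downward from box-10 reaches: box-18, box-16.
Strictly between box-7 and box-10 are those in both lists: box-16 — 1 element.

1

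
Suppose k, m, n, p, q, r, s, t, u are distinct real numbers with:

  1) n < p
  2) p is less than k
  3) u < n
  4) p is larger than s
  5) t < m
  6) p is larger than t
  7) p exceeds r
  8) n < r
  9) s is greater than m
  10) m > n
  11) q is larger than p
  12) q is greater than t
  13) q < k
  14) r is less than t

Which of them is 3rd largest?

Chaining the given pairs: u < n < r < t < m < s < p < q < k.
The 3rd largest is p.

p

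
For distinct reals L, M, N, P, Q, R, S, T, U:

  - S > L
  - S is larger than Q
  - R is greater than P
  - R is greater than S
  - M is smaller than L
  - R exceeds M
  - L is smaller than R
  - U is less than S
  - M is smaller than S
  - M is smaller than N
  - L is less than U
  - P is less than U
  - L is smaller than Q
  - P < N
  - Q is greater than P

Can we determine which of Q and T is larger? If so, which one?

Following every chain through T: nothing is chained to T.
Q is not reached, and no chain runs the other way from Q to T.
So the given relations leave the order of T and Q undetermined.

undetermined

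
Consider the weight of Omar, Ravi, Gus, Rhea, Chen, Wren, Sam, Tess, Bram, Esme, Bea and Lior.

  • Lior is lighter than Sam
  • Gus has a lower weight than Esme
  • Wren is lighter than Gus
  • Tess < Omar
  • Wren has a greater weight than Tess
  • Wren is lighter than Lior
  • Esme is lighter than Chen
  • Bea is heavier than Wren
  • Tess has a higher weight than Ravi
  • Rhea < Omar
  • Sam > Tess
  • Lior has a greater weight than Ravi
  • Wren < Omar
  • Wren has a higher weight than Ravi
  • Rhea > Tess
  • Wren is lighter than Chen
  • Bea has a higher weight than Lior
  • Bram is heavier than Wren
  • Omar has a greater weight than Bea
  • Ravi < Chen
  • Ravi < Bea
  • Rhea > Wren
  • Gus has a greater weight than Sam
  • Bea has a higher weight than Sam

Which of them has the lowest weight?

Ravi

Chaining upward from Ravi: directly above it, Tess, Wren, Lior, Chen, Bea; then Rhea, Sam, Gus, Bram, Omar; then Esme.
That covers every other element, and nothing is given below Ravi, so Ravi is the lowest weight.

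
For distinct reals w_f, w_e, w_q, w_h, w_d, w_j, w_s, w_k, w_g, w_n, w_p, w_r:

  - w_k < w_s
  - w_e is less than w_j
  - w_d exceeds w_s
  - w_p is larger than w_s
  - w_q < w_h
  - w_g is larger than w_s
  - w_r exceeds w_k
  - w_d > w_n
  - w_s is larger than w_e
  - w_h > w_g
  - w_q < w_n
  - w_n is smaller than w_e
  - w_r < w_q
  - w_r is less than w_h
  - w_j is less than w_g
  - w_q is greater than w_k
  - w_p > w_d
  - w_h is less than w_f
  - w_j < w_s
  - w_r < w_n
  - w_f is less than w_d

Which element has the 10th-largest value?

The consecutive relations fix a unique order: w_k < w_r < w_q < w_n < w_e < w_j < w_s < w_g < w_h < w_f < w_d < w_p.
Counting 10 from the largest end gives w_q.

w_q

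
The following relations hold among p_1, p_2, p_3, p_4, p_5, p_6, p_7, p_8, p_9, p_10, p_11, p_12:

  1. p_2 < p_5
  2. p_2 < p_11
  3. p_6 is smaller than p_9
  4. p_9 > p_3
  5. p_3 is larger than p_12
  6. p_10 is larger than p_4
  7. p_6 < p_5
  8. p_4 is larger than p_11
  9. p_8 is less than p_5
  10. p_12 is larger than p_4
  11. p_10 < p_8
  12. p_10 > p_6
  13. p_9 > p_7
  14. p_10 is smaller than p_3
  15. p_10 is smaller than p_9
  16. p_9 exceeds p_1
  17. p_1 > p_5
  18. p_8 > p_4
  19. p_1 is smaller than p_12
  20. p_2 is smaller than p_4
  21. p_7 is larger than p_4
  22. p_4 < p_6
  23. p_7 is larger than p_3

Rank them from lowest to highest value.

The consecutive links are each given: p_2 < p_11; p_11 < p_4; p_4 < p_6; p_6 < p_10; p_10 < p_8; p_8 < p_5; p_5 < p_1; p_1 < p_12; p_12 < p_3; p_3 < p_7; p_7 < p_9.

p_2 < p_11 < p_4 < p_6 < p_10 < p_8 < p_5 < p_1 < p_12 < p_3 < p_7 < p_9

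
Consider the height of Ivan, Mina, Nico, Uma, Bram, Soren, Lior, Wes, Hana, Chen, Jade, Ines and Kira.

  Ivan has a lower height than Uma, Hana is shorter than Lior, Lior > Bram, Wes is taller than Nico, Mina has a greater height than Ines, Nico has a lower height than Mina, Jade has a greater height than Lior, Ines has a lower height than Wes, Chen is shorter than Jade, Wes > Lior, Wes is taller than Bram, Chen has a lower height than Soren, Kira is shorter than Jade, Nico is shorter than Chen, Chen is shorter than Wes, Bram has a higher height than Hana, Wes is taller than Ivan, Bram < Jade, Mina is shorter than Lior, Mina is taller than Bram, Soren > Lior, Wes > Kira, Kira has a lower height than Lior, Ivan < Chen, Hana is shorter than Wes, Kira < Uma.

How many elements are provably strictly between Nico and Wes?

The relations place Nico below Wes. An element lies strictly between them when it is forced above Nico and also forced below Wes.
Above Nico: {Mina, Lior, Chen, Jade, Soren}. Below Wes: {Hana, Kira, Bram, Ines, Ivan, Mina, Lior, Chen}.
Intersection: {Mina, Lior, Chen} — 3.

3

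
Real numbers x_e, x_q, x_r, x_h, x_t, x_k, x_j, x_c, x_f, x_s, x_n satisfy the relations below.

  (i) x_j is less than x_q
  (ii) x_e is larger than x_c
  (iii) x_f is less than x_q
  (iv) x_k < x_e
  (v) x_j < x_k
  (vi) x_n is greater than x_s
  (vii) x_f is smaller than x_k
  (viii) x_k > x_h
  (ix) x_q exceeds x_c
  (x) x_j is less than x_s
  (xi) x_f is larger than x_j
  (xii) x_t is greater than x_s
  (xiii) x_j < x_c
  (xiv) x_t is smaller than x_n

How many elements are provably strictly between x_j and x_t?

1

The relations place x_j below x_t. An element lies strictly between them when it is forced above x_j and also forced below x_t.
Above x_j: {x_f, x_c, x_q, x_s, x_k, x_e, x_n}. Below x_t: {x_s}.
Intersection: {x_s} — 1.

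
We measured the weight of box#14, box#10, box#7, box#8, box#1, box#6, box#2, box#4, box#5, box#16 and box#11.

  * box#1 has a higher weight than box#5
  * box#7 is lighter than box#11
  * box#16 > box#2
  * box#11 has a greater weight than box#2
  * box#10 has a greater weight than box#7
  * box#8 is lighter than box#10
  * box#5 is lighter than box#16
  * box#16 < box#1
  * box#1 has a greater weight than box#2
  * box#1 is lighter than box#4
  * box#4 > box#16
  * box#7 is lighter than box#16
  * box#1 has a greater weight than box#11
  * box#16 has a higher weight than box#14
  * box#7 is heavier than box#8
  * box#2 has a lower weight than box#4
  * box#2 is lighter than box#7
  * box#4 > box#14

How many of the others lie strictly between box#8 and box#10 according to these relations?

1

Chaining upward from box#8 reaches: box#7, box#11, box#16, box#1, box#4.
Chaining downward from box#10 reaches: box#2, box#7.
Strictly between box#8 and box#10 are those in both lists: box#7 — 1 element.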